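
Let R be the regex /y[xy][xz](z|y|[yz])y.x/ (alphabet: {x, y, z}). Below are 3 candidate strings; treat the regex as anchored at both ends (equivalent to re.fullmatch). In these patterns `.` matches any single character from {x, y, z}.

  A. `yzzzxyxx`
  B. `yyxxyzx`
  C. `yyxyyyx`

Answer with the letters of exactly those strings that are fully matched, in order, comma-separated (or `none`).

A → no match
B → no match
C → match

C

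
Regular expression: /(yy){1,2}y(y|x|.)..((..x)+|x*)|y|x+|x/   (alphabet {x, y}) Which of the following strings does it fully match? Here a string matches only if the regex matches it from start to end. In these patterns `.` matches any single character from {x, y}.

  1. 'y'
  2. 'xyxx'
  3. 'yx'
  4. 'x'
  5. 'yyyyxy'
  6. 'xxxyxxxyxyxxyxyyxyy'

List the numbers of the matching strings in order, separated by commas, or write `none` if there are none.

1, 4, 5

1 → match
2 → no match
3 → no match
4 → match
5 → match
6 → no match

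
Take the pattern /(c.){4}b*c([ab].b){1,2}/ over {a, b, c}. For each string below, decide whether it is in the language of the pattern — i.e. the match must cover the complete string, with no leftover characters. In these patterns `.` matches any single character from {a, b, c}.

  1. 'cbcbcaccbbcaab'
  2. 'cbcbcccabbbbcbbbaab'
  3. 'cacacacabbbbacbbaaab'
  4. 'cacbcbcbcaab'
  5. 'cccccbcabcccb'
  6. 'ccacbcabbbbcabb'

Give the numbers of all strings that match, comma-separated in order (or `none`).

1, 2, 4

1 → match
2 → match
3 → no match
4 → match
5 → no match
6 → no match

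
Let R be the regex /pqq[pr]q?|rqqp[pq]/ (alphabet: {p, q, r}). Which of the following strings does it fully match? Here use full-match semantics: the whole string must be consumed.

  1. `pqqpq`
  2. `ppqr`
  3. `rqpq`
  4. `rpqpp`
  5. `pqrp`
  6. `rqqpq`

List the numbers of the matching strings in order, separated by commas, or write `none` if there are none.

1, 6

1 → match
2 → no match
3 → no match
4 → no match
5 → no match
6 → match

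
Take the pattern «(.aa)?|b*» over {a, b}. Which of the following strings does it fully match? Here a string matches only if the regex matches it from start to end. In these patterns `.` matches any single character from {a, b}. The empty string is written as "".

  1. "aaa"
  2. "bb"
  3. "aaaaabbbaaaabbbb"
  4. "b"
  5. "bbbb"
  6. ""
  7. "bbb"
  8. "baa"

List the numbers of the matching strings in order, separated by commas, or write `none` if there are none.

1, 2, 4, 5, 6, 7, 8

1 → match
2 → match
3 → no match
4 → match
5 → match
6 → match
7 → match
8 → match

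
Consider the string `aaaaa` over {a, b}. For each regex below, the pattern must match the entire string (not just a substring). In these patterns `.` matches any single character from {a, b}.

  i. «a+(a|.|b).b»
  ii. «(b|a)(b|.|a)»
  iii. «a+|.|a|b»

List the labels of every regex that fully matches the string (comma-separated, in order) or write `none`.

iii

i → no match — must end with `b`
ii → no match
iii → match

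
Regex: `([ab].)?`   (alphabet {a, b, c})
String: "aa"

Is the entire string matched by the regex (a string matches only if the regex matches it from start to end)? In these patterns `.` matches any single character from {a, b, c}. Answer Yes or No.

Yes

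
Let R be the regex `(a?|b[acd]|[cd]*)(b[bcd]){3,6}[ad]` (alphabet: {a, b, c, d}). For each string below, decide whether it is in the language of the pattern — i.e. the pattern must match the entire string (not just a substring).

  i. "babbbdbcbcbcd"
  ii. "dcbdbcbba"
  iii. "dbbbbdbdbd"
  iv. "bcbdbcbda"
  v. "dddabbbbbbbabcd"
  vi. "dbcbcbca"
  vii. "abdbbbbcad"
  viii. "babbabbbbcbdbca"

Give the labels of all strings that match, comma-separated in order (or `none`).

i → match
ii → match
iii → no match
iv → match
v → no match
vi → match
vii → no match
viii → no match

i, ii, iv, vi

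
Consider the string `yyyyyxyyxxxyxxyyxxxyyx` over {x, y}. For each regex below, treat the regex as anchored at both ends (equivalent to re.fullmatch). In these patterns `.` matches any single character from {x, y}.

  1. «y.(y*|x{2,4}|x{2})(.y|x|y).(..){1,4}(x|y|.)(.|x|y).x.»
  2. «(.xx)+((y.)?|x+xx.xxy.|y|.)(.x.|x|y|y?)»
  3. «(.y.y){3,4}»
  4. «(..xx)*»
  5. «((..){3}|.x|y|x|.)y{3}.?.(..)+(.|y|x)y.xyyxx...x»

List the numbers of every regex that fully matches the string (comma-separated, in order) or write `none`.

5

1 → no match
2 → no match
3 → no match — must end with `y`
4 → no match
5 → match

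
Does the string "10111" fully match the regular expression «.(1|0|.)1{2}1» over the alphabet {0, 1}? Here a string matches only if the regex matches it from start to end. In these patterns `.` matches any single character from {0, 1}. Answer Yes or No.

Yes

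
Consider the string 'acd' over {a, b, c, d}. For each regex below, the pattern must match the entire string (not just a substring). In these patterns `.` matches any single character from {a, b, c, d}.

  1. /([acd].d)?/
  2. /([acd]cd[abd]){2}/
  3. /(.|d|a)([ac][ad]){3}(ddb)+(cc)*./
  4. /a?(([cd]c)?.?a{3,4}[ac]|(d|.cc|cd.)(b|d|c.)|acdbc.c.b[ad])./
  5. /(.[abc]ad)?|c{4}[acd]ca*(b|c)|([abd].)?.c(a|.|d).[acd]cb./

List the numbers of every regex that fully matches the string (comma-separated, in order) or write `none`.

1

1 → match
2 → no match
3 → no match
4 → no match
5 → no match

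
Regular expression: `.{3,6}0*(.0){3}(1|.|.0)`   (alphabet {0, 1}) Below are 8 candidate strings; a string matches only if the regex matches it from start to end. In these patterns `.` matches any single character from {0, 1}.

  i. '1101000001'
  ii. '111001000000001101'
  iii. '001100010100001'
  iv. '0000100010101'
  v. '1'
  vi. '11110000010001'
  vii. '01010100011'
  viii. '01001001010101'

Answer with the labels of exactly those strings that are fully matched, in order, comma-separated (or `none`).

i, iv, vi, viii

i → match
ii → no match
iii → no match
iv → match
v → no match
vi → match
vii → no match
viii → match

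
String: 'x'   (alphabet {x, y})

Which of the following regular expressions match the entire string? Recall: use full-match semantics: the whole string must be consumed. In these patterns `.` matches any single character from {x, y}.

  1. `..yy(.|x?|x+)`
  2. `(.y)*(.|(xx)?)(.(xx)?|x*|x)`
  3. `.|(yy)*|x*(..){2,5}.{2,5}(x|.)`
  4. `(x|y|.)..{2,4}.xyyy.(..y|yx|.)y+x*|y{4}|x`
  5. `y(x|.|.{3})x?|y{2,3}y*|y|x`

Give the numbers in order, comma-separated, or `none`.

2, 3, 4, 5

1 → no match
2 → match
3 → match
4 → match
5 → match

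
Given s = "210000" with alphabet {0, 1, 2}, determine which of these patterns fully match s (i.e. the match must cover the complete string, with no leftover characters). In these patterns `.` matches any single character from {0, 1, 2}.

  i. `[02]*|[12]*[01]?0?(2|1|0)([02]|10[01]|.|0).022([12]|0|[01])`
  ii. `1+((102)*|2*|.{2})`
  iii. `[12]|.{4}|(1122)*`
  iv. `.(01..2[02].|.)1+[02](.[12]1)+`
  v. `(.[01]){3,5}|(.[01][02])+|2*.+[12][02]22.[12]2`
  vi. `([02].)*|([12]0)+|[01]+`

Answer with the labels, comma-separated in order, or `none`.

v, vi

i → no match
ii → no match — must start with "1"
iii → no match
iv → no match — must end with "1"
v → match
vi → match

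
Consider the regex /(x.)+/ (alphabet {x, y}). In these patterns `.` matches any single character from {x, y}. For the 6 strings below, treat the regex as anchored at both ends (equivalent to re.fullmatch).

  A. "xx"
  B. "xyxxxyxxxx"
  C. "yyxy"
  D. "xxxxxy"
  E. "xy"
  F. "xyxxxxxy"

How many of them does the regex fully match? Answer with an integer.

5

A. "xx" → match
B. "xyxxxyxxxx" → match
C. "yyxy" → no match — must start with "x"
D. "xxxxxy" → match
E. "xy" → match
F. "xyxxxxxy" → match
Total matched: 5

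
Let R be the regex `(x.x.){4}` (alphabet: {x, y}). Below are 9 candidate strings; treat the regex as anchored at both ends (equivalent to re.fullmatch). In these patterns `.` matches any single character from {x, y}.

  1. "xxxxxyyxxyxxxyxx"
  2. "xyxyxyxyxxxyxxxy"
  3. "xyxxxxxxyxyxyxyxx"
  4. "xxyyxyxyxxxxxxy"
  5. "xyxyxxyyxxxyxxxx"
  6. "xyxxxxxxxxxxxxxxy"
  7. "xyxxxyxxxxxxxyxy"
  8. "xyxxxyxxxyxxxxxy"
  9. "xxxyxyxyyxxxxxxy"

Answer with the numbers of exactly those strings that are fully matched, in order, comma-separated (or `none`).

2, 7, 8

1 → no match
2 → match
3 → no match
4 → no match
5 → no match
6 → no match
7 → match
8 → match
9 → no match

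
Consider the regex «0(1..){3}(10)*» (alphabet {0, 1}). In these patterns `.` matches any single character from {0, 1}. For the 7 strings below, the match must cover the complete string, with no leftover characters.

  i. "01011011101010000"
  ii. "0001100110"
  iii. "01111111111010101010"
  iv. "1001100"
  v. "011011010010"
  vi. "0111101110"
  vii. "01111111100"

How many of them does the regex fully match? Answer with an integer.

i → no match
ii → no match — must start with "01"
iii → match
iv → no match — must start with "01"
v → match
vi → match
vii → no match
Total matched: 3

3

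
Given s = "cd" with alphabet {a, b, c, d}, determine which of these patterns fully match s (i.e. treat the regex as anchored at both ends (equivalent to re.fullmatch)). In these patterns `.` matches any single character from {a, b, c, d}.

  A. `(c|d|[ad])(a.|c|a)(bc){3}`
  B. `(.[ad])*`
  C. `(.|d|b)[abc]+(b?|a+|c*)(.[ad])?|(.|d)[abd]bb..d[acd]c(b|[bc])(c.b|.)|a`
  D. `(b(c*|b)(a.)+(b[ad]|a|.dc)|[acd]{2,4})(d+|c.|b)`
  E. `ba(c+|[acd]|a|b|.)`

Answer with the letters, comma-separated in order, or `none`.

B

A → no match — must end with "bc"
B → match
C → no match
D → no match
E → no match — must start with "ba"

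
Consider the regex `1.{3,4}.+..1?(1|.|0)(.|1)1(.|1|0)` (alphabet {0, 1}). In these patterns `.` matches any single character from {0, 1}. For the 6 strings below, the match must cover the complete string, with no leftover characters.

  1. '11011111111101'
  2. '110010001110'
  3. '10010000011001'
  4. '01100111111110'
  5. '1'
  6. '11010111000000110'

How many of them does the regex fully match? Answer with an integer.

2

1 → no match
2 → match
3 → no match
4 → no match — must start with '1'
5 → no match
6 → match
Total matched: 2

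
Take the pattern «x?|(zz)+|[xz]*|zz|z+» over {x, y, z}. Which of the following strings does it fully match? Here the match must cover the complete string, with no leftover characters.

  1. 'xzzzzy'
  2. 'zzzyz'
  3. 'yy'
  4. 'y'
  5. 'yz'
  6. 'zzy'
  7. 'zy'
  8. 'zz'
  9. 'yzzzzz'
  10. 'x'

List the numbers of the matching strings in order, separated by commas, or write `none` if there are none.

1. 'xzzzzy' → no match
2. 'zzzyz' → no match
3. 'yy' → no match
4. 'y' → no match
5. 'yz' → no match
6. 'zzy' → no match
7. 'zy' → no match
8. 'zz' → match
9. 'yzzzzz' → no match
10. 'x' → match

8, 10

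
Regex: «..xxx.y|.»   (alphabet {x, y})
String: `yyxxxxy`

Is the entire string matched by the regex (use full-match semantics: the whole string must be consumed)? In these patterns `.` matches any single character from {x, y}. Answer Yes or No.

Yes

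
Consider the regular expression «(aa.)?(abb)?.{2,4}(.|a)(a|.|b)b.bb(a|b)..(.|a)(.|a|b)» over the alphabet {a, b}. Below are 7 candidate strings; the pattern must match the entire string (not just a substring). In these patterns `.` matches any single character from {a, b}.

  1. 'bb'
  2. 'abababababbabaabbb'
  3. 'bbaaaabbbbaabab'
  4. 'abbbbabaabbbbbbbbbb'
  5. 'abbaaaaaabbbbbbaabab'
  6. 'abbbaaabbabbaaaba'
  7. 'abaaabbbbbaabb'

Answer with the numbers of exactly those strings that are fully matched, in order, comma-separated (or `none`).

1 → no match
2 → no match
3 → match
4 → no match
5 → no match
6 → match
7 → match

3, 6, 7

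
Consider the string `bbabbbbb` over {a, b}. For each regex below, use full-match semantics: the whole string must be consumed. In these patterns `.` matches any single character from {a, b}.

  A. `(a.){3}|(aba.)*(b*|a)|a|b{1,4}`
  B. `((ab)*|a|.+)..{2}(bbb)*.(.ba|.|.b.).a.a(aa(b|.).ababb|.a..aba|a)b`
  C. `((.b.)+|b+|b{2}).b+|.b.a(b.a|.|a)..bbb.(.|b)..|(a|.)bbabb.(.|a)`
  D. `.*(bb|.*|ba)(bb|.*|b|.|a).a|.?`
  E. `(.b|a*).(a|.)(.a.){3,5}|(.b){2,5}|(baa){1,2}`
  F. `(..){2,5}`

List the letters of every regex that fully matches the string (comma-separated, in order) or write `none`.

C, E, F

A → no match
B → no match
C → match
D → no match
E → match
F → match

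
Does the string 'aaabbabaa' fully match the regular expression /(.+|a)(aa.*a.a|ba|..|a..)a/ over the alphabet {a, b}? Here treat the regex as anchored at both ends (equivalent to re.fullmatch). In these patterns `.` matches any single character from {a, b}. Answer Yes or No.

Yes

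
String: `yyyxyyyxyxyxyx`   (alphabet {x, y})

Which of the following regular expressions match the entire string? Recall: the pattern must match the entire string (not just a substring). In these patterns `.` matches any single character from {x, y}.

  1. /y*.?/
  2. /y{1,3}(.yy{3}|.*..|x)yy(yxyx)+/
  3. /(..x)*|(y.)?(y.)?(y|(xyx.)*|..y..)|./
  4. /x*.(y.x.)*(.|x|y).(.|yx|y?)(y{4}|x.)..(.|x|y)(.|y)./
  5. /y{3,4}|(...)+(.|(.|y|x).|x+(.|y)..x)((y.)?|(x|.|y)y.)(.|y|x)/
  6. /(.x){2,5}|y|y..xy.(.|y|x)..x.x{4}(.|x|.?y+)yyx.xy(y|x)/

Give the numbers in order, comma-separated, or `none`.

2, 4, 5

1 → no match
2 → match
3 → no match
4 → match
5 → match
6 → no match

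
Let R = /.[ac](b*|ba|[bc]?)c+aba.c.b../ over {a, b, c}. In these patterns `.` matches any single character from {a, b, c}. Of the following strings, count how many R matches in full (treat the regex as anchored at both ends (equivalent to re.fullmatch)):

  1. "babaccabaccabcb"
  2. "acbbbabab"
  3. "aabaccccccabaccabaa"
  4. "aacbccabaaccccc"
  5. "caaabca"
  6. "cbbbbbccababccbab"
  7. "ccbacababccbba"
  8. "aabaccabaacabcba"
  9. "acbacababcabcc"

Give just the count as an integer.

1 → match
2 → no match
3 → match
4 → no match
5 → no match
6 → no match
7 → match
8 → no match
9 → match
Total matched: 4

4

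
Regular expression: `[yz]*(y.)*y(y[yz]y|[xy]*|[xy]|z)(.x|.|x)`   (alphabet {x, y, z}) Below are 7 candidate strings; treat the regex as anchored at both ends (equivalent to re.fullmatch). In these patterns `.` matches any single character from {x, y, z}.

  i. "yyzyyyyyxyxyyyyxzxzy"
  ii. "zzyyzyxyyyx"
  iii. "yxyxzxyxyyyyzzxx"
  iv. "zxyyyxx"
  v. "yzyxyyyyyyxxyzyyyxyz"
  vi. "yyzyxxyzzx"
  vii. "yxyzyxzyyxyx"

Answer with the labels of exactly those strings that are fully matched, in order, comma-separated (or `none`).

i → no match
ii → match
iii → no match
iv → no match
v → no match
vi → no match
vii → no match

ii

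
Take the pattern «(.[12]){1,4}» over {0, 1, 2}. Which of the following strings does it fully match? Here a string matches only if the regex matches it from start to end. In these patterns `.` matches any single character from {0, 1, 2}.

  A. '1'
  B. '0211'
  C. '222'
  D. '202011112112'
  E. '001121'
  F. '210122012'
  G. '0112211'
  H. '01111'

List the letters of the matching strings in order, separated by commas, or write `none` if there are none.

B

A → no match
B → match
C → no match
D → no match
E → no match
F → no match
G → no match
H → no match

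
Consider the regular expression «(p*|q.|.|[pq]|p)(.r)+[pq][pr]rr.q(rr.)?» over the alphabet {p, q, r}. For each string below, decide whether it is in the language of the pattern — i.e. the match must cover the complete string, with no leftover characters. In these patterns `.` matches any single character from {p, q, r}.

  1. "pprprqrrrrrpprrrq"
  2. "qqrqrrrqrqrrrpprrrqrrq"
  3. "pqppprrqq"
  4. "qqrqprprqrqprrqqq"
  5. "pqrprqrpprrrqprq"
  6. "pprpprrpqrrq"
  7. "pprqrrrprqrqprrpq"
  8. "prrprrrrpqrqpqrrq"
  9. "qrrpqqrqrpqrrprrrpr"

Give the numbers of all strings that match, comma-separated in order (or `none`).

1 → match
2 → match
3 → no match
4 → no match
5 → no match
6 → match
7 → match
8 → no match
9 → no match

1, 2, 6, 7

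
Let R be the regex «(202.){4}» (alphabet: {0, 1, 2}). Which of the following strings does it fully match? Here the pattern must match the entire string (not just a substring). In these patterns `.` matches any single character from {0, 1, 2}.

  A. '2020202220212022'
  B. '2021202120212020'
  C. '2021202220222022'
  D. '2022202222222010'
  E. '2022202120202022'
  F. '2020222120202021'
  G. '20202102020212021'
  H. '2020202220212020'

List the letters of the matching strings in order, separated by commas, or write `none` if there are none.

A, B, C, E, H

A → match
B → match
C → match
D → no match
E → match
F → no match
G → no match
H → match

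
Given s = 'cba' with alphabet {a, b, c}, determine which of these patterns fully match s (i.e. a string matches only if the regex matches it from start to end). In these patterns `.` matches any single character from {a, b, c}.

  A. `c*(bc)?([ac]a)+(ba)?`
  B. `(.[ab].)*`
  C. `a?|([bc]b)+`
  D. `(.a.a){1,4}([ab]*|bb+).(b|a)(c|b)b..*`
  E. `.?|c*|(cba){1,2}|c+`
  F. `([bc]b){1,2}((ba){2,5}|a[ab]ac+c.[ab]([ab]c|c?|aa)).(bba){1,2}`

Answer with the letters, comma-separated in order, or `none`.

A → no match
B → match
C → no match
D → no match
E → match
F → no match — must end with 'bba'

B, E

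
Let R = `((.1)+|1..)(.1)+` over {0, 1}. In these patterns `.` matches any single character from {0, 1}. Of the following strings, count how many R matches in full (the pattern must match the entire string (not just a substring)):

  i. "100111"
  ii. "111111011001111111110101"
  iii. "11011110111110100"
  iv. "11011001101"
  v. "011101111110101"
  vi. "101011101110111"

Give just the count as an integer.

1

i. "100111" → no match
ii → no match
iii → no match — must end with "1"
iv. "11011001101" → no match
v → no match
vi → match
Total matched: 1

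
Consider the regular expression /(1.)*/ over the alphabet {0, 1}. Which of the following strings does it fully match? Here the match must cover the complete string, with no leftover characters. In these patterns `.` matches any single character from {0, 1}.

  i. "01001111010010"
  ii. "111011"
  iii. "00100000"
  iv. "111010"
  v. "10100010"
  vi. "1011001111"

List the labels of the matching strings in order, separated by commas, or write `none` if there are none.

i → no match
ii. "111011" → match
iii. "00100000" → no match
iv. "111010" → match
v. "10100010" → no match
vi. "1011001111" → no match

ii, iv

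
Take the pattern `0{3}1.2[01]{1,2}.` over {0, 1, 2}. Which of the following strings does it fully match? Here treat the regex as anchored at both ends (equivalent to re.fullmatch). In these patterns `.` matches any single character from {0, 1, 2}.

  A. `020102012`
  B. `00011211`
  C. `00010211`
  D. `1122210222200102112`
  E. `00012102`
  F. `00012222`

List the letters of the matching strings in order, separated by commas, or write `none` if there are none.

A → no match
B → match
C → match
D → no match — must start with `0`
E → no match
F → no match

B, C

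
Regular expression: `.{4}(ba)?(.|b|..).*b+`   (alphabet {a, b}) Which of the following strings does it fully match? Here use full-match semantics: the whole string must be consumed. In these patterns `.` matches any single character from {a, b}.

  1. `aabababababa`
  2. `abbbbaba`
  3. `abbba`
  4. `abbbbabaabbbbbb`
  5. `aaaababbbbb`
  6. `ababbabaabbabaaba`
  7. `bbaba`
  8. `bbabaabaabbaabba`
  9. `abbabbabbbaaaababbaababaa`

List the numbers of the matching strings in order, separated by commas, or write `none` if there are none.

4, 5

1 → no match — must end with `b`
2 → no match — must end with `b`
3 → no match — must end with `b`
4 → match
5 → match
6 → no match — must end with `b`
7 → no match — must end with `b`
8 → no match — must end with `b`
9 → no match — must end with `b`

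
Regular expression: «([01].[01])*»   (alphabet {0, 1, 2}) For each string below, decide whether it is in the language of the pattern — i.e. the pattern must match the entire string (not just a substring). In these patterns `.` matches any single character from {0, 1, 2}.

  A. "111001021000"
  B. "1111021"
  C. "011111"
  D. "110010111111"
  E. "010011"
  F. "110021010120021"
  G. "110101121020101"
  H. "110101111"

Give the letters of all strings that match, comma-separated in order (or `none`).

A, C, D, E, F, G, H

A → match
B → no match
C → match
D → match
E → match
F → match
G → match
H → match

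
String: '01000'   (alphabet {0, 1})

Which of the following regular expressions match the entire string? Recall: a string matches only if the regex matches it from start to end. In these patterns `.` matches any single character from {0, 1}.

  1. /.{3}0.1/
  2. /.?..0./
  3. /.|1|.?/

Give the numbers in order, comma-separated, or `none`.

1 → no match — must end with '1'
2 → match
3 → no match

2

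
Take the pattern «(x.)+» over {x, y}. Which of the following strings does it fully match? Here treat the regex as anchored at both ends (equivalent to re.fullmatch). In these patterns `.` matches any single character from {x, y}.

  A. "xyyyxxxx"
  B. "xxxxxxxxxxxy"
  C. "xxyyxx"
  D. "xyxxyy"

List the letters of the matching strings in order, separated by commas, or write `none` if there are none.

A. "xyyyxxxx" → no match
B. "xxxxxxxxxxxy" → match
C. "xxyyxx" → no match
D. "xyxxyy" → no match

B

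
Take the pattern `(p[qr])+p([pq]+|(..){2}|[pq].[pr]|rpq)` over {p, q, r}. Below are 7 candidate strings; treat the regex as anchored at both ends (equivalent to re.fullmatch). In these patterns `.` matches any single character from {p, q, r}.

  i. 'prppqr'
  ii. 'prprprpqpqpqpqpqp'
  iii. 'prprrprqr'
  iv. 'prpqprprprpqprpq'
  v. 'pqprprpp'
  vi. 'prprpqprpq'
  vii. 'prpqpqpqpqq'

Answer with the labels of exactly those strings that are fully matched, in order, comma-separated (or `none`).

i. 'prppqr' → match
ii → match
iii. 'prprrprqr' → no match
iv → match
v. 'pqprprpp' → match
vi. 'prprpqprpq' → match
vii. 'prpqpqpqpqq' → match

i, ii, iv, v, vi, vii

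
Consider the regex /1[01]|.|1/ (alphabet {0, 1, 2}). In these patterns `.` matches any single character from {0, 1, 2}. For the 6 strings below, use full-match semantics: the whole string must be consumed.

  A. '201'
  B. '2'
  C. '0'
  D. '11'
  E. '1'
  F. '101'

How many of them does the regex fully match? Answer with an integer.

4

A. '201' → no match
B. '2' → match
C. '0' → match
D. '11' → match
E. '1' → match
F. '101' → no match
Total matched: 4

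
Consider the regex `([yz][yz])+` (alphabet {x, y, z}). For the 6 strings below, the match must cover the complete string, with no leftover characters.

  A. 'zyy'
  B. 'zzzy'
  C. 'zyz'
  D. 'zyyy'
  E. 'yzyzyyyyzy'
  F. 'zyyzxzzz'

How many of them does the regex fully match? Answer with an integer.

3

A → no match
B → match
C → no match
D → match
E → match
F → no match
Total matched: 3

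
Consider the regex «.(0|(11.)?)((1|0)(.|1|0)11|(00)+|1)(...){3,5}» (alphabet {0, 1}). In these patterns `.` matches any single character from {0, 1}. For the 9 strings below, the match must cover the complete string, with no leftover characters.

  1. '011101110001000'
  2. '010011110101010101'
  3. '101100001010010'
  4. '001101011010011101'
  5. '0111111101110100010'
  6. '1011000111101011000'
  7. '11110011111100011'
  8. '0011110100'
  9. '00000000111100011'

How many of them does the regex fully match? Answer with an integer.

4

1 → no match
2 → no match
3 → match
4 → match
5 → no match
6 → no match
7 → match
8 → no match
9 → match
Total matched: 4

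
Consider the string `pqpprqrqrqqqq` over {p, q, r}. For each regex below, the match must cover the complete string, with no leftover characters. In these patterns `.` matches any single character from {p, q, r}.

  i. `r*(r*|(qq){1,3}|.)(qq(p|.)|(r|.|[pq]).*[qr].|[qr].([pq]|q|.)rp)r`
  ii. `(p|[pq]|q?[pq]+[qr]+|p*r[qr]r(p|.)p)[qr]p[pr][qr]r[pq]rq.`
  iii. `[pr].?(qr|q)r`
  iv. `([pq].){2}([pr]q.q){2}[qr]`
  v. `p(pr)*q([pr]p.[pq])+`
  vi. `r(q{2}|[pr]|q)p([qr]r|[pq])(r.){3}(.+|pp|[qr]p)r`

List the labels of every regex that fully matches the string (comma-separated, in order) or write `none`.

iv

i → no match — must end with `r`
ii → no match
iii → no match — must end with `r`
iv → match
v → no match
vi → no match — must start with `r`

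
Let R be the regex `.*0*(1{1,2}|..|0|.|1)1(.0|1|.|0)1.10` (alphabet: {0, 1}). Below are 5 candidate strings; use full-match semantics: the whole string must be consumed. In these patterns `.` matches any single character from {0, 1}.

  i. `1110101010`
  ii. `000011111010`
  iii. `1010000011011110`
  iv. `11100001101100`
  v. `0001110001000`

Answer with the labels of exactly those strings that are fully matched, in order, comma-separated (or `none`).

i → match
ii → match
iii → no match
iv → no match — must end with `10`
v → no match — must end with `10`

i, ii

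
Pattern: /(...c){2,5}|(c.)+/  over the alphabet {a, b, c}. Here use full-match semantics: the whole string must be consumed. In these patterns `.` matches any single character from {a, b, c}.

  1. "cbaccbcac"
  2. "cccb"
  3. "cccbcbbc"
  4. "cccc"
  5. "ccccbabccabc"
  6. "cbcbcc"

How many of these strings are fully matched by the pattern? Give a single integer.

4

1 → no match
2 → match
3 → no match
4 → match
5 → match
6 → match
Total matched: 4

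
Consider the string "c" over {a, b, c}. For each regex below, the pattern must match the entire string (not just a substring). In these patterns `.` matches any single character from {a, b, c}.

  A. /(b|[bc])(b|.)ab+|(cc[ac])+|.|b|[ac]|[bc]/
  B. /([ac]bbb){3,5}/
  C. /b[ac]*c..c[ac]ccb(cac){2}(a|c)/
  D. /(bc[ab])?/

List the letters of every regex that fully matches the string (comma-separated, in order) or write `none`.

A → match
B → no match — must end with "bbb"
C → no match — must start with "b"
D → no match

A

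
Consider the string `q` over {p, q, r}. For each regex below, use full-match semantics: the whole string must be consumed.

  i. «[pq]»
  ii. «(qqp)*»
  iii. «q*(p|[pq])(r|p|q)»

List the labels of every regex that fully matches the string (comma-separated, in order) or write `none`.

i

i → match
ii → no match
iii → no match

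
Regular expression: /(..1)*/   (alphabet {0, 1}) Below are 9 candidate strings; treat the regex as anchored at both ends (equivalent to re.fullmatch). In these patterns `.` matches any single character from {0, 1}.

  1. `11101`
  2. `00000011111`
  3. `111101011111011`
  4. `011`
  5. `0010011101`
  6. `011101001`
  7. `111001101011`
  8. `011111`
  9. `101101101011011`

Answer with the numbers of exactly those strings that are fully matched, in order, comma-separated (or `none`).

1 → no match
2 → no match
3 → match
4 → match
5 → no match
6 → match
7 → match
8 → match
9 → match

3, 4, 6, 7, 8, 9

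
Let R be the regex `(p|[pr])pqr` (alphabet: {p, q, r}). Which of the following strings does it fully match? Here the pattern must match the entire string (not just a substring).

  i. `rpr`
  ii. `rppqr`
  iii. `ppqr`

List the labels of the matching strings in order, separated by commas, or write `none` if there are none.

iii

i → no match — must end with `pqr`
ii → no match
iii → match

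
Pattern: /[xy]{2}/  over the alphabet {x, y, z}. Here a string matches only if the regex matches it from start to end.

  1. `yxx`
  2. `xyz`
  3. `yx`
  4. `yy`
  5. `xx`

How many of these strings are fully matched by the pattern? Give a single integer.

1 → no match
2 → no match
3 → match
4 → match
5 → match
Total matched: 3

3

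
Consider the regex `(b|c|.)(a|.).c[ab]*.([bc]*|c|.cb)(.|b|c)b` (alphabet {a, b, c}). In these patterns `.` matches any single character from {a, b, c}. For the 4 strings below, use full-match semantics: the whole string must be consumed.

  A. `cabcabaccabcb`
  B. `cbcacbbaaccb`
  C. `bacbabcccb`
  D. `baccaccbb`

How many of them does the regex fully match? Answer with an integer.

1

A → no match
B → no match
C → no match
D → match
Total matched: 1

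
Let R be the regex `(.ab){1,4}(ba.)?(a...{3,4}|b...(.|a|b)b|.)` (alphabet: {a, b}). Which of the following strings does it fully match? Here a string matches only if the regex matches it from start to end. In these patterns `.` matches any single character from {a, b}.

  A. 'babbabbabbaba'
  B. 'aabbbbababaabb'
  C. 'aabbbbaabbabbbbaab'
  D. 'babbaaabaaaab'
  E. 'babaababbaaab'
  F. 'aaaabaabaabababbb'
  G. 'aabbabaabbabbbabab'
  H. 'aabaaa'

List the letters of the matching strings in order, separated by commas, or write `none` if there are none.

A, D, E, G

A → match
B → no match
C → no match
D → match
E → match
F → no match
G → match
H → no match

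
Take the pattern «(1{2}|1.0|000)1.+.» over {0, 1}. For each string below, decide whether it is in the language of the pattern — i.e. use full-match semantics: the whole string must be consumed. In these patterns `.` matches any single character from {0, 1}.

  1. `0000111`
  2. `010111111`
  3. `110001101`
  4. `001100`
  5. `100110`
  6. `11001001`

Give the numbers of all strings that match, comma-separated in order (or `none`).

1 → no match
2 → no match
3 → no match
4 → no match
5 → match
6 → no match

5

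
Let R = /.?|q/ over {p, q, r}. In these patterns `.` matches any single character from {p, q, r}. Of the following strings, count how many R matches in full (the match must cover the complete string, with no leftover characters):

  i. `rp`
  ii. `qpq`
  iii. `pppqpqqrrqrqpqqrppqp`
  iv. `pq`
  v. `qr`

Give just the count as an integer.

i. `rp` → no match
ii. `qpq` → no match
iii → no match
iv. `pq` → no match
v. `qr` → no match
Total matched: 0

0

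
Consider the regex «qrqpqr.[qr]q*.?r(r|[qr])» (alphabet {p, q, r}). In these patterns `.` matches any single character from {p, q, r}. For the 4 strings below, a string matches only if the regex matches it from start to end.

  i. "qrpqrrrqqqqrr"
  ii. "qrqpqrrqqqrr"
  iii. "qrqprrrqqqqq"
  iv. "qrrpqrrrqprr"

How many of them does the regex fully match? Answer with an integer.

i → no match — must start with "qrqpqr"
ii. "qrqpqrrqqqrr" → match
iii. "qrqprrrqqqqq" → no match — must start with "qrqpqr"
iv. "qrrpqrrrqprr" → no match — must start with "qrqpqr"
Total matched: 1

1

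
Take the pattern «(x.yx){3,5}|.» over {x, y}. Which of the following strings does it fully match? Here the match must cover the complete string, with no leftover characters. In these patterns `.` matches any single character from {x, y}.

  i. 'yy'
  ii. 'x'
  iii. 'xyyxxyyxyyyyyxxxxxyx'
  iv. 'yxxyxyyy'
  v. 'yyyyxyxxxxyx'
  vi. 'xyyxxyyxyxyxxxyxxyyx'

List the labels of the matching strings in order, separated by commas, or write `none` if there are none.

i → no match
ii → match
iii → no match
iv → no match
v → no match
vi → no match

ii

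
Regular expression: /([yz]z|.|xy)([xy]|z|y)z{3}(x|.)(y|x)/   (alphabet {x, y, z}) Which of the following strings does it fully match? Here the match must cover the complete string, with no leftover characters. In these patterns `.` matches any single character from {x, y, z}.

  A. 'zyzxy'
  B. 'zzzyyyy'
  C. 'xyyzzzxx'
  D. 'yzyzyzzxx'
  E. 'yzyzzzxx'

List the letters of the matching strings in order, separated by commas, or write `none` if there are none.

C, E

A → no match
B → no match
C → match
D → no match
E → match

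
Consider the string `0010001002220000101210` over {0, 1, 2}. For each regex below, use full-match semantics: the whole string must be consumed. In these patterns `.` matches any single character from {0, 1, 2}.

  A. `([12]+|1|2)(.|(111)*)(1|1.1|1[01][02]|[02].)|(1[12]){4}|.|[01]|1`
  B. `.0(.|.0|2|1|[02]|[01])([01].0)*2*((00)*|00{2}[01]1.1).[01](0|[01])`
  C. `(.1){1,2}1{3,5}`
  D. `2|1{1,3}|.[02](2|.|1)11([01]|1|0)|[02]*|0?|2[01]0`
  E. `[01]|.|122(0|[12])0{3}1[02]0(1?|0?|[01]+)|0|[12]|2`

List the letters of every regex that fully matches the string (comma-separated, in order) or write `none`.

A → no match
B → match
C → no match — must end with `1`
D → no match
E → no match

B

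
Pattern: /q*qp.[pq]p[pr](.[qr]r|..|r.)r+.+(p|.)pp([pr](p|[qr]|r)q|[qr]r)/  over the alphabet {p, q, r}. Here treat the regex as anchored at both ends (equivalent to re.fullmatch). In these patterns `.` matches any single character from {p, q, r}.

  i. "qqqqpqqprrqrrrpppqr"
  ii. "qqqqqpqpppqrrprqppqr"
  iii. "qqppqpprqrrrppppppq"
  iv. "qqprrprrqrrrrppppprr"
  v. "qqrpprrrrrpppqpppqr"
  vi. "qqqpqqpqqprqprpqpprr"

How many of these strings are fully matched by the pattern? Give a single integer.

3

i → match
ii → match
iii → match
iv → no match
v → no match
vi → no match
Total matched: 3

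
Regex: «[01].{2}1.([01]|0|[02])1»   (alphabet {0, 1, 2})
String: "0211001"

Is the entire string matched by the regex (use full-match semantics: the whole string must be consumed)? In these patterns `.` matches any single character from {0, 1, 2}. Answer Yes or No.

Yes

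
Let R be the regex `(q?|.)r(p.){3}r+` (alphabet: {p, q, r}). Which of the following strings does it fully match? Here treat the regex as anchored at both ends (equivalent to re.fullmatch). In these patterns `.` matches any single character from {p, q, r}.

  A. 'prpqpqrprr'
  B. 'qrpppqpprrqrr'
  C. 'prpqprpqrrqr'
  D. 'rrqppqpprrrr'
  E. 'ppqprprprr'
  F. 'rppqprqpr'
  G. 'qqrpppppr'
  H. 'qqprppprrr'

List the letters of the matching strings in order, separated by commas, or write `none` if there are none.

A → no match
B → no match
C → no match
D → no match
E → no match
F → no match
G → no match
H → no match

none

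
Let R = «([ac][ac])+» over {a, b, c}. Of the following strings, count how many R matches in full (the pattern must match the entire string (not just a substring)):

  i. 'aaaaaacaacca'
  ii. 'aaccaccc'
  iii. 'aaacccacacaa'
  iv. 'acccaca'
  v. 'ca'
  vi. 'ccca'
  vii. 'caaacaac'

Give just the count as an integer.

6

i → match
ii → match
iii → match
iv → no match
v → match
vi → match
vii → match
Total matched: 6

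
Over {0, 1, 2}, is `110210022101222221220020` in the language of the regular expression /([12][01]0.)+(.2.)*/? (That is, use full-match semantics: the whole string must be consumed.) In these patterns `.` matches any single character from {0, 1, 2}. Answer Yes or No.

Yes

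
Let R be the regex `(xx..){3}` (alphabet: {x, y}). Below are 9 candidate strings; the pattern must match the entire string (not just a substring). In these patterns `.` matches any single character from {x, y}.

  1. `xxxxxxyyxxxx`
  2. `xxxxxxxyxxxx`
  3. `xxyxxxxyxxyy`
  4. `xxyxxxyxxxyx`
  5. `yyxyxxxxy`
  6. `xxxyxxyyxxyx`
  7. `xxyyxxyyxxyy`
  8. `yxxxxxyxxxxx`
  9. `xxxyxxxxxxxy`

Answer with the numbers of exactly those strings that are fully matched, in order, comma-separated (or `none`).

1. `xxxxxxyyxxxx` → match
2. `xxxxxxxyxxxx` → match
3. `xxyxxxxyxxyy` → match
4. `xxyxxxyxxxyx` → match
5. `yyxyxxxxy` → no match — must start with `xx`
6. `xxxyxxyyxxyx` → match
7. `xxyyxxyyxxyy` → match
8. `yxxxxxyxxxxx` → no match — must start with `xx`
9. `xxxyxxxxxxxy` → match

1, 2, 3, 4, 6, 7, 9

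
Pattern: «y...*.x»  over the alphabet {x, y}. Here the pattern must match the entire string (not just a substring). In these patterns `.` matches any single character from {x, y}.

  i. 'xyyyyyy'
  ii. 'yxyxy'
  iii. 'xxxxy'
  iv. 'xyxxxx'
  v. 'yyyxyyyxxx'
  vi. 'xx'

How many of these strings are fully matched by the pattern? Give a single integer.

1

i → no match — must start with 'y'
ii → no match — must end with 'x'
iii → no match — must start with 'y'
iv → no match — must start with 'y'
v → match
vi → no match — must start with 'y'
Total matched: 1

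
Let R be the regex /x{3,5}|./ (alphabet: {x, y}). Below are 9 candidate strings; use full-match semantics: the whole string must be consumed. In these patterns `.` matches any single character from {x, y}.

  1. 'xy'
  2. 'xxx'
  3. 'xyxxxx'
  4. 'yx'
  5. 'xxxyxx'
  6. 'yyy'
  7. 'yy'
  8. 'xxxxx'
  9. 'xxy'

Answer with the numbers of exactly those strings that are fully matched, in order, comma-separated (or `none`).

1 → no match
2 → match
3 → no match
4 → no match
5 → no match
6 → no match
7 → no match
8 → match
9 → no match

2, 8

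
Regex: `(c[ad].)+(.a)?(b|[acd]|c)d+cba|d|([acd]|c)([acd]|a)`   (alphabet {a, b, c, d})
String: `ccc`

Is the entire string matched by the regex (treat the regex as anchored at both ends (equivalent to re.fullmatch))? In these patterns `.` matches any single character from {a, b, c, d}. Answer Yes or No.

No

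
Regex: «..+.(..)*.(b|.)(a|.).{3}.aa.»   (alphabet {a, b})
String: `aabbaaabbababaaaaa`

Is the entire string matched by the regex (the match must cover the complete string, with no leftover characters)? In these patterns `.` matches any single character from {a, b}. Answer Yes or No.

Yes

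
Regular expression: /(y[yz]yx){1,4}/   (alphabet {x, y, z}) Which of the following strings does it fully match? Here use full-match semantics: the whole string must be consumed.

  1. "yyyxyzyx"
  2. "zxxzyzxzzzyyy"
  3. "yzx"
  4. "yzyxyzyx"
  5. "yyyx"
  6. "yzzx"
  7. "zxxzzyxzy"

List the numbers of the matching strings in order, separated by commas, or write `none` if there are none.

1 → match
2 → no match — must start with "y"
3 → no match — must end with "yx"
4 → match
5 → match
6 → no match — must end with "yx"
7 → no match — must start with "y"

1, 4, 5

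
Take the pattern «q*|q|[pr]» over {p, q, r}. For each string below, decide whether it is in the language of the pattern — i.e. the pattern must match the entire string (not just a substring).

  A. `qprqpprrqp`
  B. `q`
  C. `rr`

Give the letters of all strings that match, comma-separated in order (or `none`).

A. `qprqpprrqp` → no match
B. `q` → match
C. `rr` → no match

B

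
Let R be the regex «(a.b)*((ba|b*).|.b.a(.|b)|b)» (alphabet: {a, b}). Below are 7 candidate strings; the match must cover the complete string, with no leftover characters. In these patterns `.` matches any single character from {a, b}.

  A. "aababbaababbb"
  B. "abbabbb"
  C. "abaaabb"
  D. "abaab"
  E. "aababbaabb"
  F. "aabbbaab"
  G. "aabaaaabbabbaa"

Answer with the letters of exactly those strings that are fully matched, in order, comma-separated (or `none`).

A, B, D, E, F

A → match
B → match
C → no match
D → match
E → match
F → match
G → no match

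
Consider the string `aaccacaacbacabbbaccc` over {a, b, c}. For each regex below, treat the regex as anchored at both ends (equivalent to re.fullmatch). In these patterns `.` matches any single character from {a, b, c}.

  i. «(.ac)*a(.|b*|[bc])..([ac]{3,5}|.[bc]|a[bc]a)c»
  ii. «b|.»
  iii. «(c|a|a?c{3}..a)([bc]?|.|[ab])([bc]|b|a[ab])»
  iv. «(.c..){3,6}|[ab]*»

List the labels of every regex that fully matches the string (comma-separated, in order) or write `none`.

i → match
ii → no match
iii → no match
iv → no match

i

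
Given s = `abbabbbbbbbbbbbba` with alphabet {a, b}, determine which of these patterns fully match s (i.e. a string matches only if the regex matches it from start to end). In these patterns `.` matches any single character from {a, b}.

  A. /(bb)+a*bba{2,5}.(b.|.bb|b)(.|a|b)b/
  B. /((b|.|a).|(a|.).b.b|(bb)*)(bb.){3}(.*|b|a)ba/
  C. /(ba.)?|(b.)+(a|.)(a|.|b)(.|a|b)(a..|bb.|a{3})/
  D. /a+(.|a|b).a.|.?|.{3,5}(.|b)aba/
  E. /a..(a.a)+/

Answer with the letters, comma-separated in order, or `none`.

A → no match — must start with `bb`
B → match
C → no match
D → no match
E → no match

B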